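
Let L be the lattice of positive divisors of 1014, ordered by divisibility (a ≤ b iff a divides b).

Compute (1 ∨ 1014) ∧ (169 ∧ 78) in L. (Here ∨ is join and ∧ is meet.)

1 ∨ 1014 = 1014
169 ∧ 78 = 13
1014 ∧ 13 = 13

13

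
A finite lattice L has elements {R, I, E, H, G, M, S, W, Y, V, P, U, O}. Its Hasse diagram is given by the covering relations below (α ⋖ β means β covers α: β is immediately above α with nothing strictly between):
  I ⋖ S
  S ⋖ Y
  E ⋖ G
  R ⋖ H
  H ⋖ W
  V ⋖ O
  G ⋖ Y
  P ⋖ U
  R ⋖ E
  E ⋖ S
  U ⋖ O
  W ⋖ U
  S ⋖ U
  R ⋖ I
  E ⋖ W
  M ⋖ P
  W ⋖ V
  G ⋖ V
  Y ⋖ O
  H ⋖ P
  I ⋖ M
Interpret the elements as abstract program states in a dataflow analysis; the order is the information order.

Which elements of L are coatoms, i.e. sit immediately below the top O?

The coatoms are exactly the elements covered by O: U, V, Y.

U, V, Y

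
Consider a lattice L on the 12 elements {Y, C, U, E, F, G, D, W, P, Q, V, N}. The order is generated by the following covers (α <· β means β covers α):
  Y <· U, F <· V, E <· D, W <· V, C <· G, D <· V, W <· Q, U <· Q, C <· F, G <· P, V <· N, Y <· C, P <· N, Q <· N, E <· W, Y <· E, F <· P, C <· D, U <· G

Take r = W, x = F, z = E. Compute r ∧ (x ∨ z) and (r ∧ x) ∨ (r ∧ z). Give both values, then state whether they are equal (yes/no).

x ∨ z = V, so r ∧ (x ∨ z) = W ∧ V = W.
r ∧ x = Y and r ∧ z = E, so (r ∧ x) ∨ (r ∧ z) = Y ∨ E = E.
Equal: no.

W; E; no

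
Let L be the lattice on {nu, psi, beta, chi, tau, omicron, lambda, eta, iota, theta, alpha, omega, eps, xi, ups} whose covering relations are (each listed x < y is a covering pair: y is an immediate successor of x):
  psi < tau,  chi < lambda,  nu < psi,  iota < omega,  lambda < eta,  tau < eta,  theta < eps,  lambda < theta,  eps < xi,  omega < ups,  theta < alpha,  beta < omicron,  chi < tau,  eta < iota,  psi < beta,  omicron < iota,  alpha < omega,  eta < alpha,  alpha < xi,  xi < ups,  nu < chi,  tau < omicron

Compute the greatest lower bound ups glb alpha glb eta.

eta

Common lower bounds of {ups, alpha, eta}: chi, eta, lambda, nu, psi, tau.
The greatest among these is eta.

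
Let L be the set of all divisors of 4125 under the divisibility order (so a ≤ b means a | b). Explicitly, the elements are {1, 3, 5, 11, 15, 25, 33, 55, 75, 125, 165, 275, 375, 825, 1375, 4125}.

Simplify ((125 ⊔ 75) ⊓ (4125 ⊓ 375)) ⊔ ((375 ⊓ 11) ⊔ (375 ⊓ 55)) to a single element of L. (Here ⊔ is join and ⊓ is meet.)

125 ∨ 75 = 375
4125 ∧ 375 = 375
375 ∧ 375 = 375
375 ∧ 11 = 1
375 ∧ 55 = 5
1 ∨ 5 = 5
375 ∨ 5 = 375

375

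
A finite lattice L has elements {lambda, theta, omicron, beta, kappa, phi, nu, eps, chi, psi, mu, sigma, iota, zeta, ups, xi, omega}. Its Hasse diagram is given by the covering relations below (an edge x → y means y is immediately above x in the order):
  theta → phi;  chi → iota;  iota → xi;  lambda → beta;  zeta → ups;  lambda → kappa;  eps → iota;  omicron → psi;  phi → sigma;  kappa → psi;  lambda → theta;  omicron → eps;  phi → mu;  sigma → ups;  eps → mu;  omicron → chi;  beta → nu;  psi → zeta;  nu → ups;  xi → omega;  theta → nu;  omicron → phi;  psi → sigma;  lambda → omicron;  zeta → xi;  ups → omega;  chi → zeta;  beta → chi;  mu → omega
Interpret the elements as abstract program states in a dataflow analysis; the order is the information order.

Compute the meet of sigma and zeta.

psi

Common lower bounds of {sigma, zeta}: kappa, lambda, omicron, psi.
The greatest among these is psi.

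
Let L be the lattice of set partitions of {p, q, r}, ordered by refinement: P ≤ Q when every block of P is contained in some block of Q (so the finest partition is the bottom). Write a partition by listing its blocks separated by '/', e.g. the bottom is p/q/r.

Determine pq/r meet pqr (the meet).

pq/r

The meet (common refinement) of pq/r and pqr intersects blocks pairwise, giving pq/r.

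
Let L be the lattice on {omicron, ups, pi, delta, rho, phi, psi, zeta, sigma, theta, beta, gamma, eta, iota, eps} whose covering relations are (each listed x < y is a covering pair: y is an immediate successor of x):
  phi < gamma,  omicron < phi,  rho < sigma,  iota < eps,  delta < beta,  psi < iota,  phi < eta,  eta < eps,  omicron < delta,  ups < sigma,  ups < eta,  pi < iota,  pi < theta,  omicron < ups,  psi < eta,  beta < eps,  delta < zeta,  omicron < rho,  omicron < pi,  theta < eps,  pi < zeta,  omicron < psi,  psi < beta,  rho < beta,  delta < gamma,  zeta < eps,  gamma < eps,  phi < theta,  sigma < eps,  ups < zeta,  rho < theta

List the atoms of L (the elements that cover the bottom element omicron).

delta, phi, pi, psi, rho, ups

The atoms are exactly the elements that cover omicron: delta, phi, pi, psi, rho, ups.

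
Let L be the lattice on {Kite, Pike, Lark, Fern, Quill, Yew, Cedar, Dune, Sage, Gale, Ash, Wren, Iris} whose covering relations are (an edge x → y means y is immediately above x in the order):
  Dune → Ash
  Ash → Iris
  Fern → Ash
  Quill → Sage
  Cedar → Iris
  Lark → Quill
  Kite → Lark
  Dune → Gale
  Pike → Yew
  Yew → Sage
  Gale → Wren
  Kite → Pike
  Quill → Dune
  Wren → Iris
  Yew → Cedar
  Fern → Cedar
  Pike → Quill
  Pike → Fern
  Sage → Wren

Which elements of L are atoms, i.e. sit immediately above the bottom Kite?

Lark, Pike

The atoms are exactly the elements that cover Kite: Lark, Pike.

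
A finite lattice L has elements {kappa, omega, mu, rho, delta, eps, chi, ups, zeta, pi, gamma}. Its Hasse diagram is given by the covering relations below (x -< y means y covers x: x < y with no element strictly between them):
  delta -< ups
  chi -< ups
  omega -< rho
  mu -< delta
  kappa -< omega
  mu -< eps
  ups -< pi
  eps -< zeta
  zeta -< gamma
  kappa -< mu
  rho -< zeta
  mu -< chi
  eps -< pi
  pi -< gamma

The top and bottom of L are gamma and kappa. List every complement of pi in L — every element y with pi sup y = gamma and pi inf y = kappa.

omega, rho

Need y with pi ∨ y = gamma and pi ∧ y = kappa.
Checking each element gives: omega, rho.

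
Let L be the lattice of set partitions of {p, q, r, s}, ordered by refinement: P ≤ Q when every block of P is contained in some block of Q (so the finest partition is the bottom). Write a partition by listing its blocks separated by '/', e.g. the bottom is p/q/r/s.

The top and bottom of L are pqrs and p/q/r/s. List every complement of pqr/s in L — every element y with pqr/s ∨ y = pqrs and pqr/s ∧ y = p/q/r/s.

p/q/rs, p/qs/r, ps/q/r

Need y with pqr/s ∨ y = pqrs and pqr/s ∧ y = p/q/r/s.
Checking each element gives: p/q/rs, p/qs/r, ps/q/r.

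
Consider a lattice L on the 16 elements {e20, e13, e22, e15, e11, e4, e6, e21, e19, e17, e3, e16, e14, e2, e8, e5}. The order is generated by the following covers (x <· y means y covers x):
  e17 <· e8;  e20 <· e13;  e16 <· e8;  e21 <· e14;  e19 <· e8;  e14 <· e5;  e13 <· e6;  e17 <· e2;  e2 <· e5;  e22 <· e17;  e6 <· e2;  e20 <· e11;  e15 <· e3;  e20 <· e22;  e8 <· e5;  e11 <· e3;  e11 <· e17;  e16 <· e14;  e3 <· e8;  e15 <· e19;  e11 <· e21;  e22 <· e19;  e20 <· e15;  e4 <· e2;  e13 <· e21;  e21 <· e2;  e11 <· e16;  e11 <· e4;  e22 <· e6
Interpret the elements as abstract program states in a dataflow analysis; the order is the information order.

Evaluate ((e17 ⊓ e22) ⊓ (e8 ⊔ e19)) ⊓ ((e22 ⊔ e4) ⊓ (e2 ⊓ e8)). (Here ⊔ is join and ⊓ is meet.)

e17 ∧ e22 = e22
e8 ∨ e19 = e8
e22 ∧ e8 = e22
e22 ∨ e4 = e2
e2 ∧ e8 = e17
e2 ∧ e17 = e17
e22 ∧ e17 = e22

e22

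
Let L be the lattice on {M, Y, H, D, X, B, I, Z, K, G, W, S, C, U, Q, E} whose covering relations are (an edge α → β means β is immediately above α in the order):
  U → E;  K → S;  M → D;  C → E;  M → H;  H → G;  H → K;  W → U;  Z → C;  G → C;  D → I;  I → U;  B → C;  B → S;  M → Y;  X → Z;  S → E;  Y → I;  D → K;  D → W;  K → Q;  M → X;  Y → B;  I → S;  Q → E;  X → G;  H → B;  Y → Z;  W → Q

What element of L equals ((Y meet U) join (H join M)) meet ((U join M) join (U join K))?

Y ∧ U = Y
H ∨ M = H
Y ∨ H = B
U ∨ M = U
U ∨ K = E
U ∨ E = E
B ∧ E = B

B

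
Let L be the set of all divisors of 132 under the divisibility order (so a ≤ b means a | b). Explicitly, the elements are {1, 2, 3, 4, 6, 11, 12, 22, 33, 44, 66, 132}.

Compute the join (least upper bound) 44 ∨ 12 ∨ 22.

Common upper bounds of {44, 12, 22}: 132.
The least among these is 132.

132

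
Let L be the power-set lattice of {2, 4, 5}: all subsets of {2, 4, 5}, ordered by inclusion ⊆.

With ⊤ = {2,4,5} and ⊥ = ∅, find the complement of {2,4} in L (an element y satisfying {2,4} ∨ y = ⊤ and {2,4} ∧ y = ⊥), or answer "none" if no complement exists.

{5}

Need y with {2,4} ∨ y = {2,4,5} and {2,4} ∧ y = ∅.
Checking each element gives: {5}.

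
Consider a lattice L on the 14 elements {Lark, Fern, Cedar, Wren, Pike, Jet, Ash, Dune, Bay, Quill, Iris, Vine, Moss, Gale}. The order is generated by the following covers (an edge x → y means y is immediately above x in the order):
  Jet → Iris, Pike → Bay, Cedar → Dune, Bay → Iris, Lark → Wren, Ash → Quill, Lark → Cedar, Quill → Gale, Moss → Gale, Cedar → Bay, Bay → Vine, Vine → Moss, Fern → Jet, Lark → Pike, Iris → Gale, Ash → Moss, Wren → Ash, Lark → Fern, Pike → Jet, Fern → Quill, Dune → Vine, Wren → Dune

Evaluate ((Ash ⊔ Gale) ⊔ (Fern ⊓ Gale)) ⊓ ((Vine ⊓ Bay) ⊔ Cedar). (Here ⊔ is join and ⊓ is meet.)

Ash ∨ Gale = Gale
Fern ∧ Gale = Fern
Gale ∨ Fern = Gale
Vine ∧ Bay = Bay
Bay ∨ Cedar = Bay
Gale ∧ Bay = Bay

Bay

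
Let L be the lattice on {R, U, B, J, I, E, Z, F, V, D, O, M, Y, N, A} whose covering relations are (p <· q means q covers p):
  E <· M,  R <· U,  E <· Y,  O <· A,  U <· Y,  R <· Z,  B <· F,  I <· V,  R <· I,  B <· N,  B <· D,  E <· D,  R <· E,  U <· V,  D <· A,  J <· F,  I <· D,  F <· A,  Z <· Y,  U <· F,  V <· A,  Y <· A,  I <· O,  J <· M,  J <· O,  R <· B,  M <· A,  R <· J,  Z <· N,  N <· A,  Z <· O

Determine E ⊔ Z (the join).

Y

Common upper bounds of {E, Z}: A, Y.
The least among these is Y.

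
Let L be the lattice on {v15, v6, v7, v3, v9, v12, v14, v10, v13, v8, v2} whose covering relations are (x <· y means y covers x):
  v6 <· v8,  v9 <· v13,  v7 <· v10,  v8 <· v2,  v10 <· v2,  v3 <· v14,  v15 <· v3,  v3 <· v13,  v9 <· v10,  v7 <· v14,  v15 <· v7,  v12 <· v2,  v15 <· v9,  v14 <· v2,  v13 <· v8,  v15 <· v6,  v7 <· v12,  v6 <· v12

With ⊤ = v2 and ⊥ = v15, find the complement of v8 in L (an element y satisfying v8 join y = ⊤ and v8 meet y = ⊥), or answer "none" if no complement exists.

v7

Need y with v8 ∨ y = v2 and v8 ∧ y = v15.
Checking each element gives: v7.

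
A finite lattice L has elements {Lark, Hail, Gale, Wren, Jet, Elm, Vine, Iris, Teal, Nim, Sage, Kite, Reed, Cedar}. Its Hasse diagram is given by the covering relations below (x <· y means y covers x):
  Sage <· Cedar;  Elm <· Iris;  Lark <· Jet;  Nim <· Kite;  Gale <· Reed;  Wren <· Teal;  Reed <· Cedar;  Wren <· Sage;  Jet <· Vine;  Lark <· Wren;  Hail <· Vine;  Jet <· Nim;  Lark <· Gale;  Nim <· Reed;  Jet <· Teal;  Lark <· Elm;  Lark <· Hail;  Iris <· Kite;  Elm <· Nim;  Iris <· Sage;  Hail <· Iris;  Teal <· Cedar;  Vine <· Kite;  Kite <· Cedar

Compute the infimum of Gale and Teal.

Lark

Common lower bounds of {Gale, Teal}: Lark.
The greatest among these is Lark.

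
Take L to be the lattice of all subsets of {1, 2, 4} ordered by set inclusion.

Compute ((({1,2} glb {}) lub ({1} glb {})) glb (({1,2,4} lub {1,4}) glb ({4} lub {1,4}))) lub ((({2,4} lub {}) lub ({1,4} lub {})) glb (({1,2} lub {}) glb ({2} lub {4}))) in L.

{1,2} ∧ {} = {}
{1} ∧ {} = {}
{} ∨ {} = {}
{1,2,4} ∨ {1,4} = {1,2,4}
{4} ∨ {1,4} = {1,4}
{1,2,4} ∧ {1,4} = {1,4}
{} ∧ {1,4} = {}
{2,4} ∨ {} = {2,4}
{1,4} ∨ {} = {1,4}
{2,4} ∨ {1,4} = {1,2,4}
{1,2} ∨ {} = {1,2}
{2} ∨ {4} = {2,4}
{1,2} ∧ {2,4} = {2}
{1,2,4} ∧ {2} = {2}
{} ∨ {2} = {2}

{2}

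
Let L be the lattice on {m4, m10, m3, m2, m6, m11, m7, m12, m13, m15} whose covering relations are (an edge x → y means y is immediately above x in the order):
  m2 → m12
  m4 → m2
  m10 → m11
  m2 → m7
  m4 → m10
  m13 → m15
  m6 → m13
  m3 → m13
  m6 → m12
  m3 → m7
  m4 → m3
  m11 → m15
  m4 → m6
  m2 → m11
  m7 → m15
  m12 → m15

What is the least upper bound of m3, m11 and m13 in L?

m15

Common upper bounds of {m3, m11, m13}: m15.
The least among these is m15.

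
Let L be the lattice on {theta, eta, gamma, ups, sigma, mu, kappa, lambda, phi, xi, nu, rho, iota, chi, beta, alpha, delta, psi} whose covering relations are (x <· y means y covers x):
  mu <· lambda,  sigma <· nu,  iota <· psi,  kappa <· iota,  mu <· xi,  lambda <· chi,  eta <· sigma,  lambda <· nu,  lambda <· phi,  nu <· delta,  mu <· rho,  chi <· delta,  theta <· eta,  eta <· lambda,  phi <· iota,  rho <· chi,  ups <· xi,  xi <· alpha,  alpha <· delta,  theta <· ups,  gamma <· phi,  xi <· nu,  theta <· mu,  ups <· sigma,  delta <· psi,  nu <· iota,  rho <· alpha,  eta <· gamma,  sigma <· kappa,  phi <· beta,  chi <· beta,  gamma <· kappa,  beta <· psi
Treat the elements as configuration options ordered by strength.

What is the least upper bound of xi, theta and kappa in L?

iota

Common upper bounds of {xi, theta, kappa}: iota, psi.
The least among these is iota.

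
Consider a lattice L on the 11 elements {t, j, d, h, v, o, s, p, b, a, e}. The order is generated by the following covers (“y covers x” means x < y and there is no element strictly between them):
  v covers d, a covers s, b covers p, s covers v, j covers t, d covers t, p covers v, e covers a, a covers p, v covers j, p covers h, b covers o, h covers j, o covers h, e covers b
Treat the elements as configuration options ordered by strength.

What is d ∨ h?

p

Common upper bounds of {d, h}: a, b, e, p.
The least among these is p.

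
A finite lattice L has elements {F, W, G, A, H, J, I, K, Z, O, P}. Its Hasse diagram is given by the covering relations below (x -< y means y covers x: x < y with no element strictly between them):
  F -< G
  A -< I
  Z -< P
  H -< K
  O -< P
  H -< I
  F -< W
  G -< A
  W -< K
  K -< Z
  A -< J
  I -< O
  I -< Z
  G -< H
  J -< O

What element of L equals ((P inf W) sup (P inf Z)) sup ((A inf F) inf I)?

Z

P ∧ W = W
P ∧ Z = Z
W ∨ Z = Z
A ∧ F = F
F ∧ I = F
Z ∨ F = Z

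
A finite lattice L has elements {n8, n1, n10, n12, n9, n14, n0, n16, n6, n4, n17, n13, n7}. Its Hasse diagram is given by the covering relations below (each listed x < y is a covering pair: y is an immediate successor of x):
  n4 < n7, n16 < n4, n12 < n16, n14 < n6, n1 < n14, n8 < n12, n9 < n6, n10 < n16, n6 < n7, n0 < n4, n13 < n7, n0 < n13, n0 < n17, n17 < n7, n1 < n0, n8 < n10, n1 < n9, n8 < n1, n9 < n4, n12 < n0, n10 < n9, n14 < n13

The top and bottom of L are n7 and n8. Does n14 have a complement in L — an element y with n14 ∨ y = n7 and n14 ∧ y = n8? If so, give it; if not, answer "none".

Need y with n14 ∨ y = n7 and n14 ∧ y = n8.
Checking each element gives: n16.

n16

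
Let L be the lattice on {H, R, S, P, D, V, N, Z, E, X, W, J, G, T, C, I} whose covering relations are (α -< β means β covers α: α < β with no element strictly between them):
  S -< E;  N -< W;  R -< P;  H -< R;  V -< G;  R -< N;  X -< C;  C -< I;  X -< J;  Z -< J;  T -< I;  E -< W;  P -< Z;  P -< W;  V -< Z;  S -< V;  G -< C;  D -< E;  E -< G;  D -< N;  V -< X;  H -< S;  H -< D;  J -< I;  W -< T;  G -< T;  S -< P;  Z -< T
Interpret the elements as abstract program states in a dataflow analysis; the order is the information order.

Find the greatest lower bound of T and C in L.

G

Common lower bounds of {T, C}: D, E, G, H, S, V.
The greatest among these is G.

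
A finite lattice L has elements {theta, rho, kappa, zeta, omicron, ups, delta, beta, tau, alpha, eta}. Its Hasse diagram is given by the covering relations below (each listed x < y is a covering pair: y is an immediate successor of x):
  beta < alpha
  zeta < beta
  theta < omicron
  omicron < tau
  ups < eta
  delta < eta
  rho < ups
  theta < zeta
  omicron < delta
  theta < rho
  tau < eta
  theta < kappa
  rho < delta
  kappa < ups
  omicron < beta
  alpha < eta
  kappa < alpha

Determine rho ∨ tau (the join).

Common upper bounds of {rho, tau}: eta.
The least among these is eta.

eta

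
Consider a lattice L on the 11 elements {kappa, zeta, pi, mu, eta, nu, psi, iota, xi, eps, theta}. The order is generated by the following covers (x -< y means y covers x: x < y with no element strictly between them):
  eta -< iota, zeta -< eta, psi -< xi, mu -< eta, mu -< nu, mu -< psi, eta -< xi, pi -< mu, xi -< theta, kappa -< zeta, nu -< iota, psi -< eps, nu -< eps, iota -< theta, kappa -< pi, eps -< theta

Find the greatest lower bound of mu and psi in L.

mu

Common lower bounds of {mu, psi}: kappa, mu, pi.
The greatest among these is mu.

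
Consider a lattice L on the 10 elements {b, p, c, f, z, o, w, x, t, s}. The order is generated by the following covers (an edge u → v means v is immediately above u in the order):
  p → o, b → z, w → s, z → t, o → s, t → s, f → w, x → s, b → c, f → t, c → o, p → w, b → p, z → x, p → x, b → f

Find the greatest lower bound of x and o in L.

Common lower bounds of {x, o}: b, p.
The greatest among these is p.

p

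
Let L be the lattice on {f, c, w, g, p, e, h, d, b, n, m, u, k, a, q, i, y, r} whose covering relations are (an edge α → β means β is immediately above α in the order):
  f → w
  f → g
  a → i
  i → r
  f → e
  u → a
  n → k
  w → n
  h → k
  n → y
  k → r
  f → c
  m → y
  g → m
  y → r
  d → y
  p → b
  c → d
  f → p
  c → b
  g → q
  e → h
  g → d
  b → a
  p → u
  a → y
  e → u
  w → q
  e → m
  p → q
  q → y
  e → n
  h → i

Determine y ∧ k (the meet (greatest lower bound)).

Common lower bounds of {y, k}: e, f, n, w.
The greatest among these is n.

n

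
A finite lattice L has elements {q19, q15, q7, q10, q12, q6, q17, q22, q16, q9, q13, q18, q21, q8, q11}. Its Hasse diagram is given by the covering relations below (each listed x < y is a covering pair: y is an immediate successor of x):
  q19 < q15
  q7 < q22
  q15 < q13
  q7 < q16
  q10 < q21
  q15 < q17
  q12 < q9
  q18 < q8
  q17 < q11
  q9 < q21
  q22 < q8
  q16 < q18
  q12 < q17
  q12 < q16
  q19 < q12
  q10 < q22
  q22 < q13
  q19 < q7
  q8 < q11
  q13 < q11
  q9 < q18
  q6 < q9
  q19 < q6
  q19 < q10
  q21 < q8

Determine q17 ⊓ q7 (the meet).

q19

Common lower bounds of {q17, q7}: q19.
The greatest among these is q19.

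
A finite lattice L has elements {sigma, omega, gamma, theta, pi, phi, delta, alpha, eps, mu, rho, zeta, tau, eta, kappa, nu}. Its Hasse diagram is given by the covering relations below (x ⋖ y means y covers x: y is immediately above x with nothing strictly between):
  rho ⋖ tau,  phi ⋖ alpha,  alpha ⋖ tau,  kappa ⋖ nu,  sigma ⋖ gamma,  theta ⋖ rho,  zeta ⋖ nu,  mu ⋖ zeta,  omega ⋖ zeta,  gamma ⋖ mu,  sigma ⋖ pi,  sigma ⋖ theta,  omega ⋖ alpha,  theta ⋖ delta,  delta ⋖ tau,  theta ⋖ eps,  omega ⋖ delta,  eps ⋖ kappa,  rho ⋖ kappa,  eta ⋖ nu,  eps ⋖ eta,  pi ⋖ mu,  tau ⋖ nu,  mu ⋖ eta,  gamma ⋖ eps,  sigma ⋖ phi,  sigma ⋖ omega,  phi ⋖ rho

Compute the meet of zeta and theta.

sigma

Common lower bounds of {zeta, theta}: sigma.
The greatest among these is sigma.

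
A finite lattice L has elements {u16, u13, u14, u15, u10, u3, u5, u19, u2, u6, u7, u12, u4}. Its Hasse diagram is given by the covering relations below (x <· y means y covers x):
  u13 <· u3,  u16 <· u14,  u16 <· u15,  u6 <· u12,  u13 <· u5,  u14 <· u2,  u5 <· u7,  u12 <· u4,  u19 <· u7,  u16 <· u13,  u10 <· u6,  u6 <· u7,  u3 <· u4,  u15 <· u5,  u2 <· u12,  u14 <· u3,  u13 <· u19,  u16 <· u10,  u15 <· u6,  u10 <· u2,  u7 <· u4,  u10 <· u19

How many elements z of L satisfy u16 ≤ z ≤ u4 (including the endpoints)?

13

The interval [u16, u4] = {u10, u12, u13, u14, u15, u16, u19, u2, u3, u4, u5, u6, u7}, which has 13 elements.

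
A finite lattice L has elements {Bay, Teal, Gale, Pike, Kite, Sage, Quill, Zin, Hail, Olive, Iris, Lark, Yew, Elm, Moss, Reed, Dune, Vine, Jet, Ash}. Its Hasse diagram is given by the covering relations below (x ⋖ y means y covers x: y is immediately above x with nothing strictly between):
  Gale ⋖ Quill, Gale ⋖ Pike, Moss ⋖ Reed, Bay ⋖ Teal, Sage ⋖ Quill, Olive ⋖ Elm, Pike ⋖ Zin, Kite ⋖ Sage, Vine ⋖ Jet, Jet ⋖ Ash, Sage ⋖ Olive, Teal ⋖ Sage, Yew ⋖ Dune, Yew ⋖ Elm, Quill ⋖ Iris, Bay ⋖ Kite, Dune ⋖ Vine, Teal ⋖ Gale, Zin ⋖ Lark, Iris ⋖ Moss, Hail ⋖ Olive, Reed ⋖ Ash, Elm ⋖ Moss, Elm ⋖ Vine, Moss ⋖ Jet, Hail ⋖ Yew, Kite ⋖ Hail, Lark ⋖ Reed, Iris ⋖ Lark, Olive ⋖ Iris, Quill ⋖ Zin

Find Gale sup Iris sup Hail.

Iris

Common upper bounds of {Gale, Iris, Hail}: Ash, Iris, Jet, Lark, Moss, Reed.
The least among these is Iris.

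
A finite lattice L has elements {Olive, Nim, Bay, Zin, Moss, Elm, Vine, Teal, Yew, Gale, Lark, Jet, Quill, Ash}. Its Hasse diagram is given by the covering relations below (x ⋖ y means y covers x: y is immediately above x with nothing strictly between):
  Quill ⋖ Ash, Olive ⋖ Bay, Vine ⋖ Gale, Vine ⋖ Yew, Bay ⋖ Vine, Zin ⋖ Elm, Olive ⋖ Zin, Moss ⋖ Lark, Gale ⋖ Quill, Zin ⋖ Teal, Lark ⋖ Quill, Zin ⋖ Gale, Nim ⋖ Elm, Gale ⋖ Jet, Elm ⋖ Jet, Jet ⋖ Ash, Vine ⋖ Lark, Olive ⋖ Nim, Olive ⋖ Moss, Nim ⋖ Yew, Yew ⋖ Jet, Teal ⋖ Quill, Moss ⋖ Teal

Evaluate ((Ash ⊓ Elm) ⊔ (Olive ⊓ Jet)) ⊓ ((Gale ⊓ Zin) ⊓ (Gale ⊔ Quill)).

Ash ∧ Elm = Elm
Olive ∧ Jet = Olive
Elm ∨ Olive = Elm
Gale ∧ Zin = Zin
Gale ∨ Quill = Quill
Zin ∧ Quill = Zin
Elm ∧ Zin = Zin

Zin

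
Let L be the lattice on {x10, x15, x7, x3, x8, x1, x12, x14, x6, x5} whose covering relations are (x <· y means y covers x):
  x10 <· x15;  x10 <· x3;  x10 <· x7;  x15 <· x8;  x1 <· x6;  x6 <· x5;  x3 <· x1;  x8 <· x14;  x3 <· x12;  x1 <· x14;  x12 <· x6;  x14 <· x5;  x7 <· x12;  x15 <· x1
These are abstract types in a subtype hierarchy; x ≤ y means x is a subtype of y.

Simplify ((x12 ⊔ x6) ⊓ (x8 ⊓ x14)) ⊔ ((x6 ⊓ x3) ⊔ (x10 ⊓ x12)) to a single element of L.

x12 ∨ x6 = x6
x8 ∧ x14 = x8
x6 ∧ x8 = x15
x6 ∧ x3 = x3
x10 ∧ x12 = x10
x3 ∨ x10 = x3
x15 ∨ x3 = x1

x1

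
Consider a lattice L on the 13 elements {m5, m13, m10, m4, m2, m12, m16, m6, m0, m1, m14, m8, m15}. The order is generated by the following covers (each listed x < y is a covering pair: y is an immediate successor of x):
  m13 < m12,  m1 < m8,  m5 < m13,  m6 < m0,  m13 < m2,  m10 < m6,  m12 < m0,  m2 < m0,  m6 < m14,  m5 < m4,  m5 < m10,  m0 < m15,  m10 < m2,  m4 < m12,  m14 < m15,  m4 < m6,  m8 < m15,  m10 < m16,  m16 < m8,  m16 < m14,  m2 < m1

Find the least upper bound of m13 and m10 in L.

m2

Common upper bounds of {m13, m10}: m0, m1, m15, m2, m8.
The least among these is m2.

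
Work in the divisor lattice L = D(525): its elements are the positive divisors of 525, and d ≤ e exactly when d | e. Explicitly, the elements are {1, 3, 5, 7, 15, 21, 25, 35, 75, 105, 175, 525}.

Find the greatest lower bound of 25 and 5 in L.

In the divisibility order, the meet is the greatest common divisor: gcd(25, 5) = 5.

5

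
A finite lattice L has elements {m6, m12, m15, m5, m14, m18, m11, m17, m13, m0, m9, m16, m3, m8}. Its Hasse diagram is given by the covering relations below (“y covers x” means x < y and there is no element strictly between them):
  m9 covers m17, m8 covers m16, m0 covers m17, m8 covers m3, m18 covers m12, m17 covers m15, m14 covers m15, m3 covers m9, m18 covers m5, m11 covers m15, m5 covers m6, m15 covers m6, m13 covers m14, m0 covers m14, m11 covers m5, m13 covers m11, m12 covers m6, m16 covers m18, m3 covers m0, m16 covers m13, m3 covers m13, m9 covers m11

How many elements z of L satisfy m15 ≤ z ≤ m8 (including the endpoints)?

The interval [m15, m8] = {m0, m11, m13, m14, m15, m16, m17, m3, m8, m9}, which has 10 elements.

10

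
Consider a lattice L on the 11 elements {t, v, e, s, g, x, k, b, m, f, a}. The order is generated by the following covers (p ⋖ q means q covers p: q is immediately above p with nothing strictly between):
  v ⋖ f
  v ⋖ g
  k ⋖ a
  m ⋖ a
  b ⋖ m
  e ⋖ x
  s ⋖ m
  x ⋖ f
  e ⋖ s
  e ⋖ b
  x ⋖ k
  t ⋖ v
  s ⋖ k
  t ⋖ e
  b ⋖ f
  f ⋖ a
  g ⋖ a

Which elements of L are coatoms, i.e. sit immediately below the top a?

The coatoms are exactly the elements covered by a: f, g, k, m.

f, g, k, m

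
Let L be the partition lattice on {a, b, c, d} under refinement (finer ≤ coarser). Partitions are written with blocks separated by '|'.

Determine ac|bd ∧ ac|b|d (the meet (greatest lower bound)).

ac|b|d

The meet (common refinement) of ac|bd and ac|b|d intersects blocks pairwise, giving ac|b|d.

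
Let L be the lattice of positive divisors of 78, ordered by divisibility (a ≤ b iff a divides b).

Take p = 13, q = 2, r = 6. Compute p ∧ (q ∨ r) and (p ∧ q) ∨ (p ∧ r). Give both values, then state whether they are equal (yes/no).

q ∨ r = 6, so p ∧ (q ∨ r) = 13 ∧ 6 = 1.
p ∧ q = 1 and p ∧ r = 1, so (p ∧ q) ∨ (p ∧ r) = 1 ∨ 1 = 1.
Equal: yes.

1; 1; yes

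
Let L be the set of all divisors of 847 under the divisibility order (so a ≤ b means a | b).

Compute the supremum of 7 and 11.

77

In the divisibility order, the join is the least common multiple: lcm(7, 11) = 77.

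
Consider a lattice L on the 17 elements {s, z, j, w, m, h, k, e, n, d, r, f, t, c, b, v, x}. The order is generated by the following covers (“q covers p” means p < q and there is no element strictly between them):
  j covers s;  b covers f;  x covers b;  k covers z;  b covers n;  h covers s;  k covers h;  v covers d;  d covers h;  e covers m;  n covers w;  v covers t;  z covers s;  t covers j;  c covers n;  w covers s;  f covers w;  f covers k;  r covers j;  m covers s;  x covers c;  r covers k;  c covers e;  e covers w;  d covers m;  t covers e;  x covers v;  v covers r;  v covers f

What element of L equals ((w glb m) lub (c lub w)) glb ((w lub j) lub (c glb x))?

c

w ∧ m = s
c ∨ w = c
s ∨ c = c
w ∨ j = t
c ∧ x = c
t ∨ c = x
c ∧ x = c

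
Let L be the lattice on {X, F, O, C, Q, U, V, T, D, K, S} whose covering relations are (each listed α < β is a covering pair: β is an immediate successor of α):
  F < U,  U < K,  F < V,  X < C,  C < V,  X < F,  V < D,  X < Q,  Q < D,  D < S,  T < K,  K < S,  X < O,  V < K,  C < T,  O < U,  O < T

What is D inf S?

D

Common lower bounds of {D, S}: C, D, F, Q, V, X.
The greatest among these is D.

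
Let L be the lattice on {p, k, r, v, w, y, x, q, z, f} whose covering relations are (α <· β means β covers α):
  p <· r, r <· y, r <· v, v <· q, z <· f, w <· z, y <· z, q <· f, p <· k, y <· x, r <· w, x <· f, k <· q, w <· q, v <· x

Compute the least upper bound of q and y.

Common upper bounds of {q, y}: f.
The least among these is f.

f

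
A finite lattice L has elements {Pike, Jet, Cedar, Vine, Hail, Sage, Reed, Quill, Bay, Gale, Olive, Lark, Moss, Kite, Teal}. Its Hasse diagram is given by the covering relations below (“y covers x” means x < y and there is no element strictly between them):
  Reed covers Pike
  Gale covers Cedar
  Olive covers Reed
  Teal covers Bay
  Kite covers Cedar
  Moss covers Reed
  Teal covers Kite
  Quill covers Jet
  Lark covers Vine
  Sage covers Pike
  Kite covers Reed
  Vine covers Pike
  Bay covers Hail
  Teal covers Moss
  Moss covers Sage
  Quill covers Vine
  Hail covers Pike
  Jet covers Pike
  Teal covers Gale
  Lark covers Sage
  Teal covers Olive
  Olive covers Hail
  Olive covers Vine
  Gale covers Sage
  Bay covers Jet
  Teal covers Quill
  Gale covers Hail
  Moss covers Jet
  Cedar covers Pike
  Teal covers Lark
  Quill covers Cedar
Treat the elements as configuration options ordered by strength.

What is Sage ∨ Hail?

Common upper bounds of {Sage, Hail}: Gale, Teal.
The least among these is Gale.

Gale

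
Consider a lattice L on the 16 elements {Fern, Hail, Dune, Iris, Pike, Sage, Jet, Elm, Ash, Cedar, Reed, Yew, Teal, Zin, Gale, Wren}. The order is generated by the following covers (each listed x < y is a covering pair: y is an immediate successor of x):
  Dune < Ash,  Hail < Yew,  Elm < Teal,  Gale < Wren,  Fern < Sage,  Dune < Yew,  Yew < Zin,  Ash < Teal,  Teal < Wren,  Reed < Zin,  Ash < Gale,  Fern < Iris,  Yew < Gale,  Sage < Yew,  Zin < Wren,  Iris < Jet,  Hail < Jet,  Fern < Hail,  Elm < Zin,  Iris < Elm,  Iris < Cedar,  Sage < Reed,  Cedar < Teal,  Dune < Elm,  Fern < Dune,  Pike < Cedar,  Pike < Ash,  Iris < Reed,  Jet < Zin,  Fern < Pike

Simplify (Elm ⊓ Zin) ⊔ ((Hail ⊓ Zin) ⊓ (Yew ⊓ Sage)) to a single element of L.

Elm

Elm ∧ Zin = Elm
Hail ∧ Zin = Hail
Yew ∧ Sage = Sage
Hail ∧ Sage = Fern
Elm ∨ Fern = Elm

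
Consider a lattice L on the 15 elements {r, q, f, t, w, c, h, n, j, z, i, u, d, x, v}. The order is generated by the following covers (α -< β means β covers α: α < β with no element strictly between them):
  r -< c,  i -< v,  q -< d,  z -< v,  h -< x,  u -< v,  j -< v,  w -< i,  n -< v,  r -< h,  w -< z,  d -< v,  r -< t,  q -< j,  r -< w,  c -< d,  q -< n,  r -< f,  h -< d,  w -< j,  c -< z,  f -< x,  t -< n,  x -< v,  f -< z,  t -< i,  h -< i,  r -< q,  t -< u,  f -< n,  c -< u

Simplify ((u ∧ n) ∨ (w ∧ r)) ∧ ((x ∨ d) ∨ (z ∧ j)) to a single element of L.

t

u ∧ n = t
w ∧ r = r
t ∨ r = t
x ∨ d = v
z ∧ j = w
v ∨ w = v
t ∧ v = t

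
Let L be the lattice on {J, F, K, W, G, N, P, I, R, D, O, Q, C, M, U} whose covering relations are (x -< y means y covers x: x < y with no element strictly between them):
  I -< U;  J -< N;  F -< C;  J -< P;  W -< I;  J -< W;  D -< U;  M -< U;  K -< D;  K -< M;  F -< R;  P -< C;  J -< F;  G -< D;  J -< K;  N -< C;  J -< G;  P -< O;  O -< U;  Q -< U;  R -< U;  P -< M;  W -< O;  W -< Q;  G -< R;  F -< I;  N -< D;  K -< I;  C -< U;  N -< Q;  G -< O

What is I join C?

U

Common upper bounds of {I, C}: U.
The least among these is U.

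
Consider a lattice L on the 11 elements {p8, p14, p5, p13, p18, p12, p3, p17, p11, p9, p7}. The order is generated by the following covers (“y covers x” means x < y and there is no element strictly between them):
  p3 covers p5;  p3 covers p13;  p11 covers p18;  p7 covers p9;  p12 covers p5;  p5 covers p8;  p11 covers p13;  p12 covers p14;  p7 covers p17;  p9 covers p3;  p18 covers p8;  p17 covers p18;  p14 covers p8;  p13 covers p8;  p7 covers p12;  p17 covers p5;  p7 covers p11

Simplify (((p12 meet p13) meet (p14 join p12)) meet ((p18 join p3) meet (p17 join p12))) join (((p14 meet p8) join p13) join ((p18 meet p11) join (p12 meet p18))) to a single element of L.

p12 ∧ p13 = p8
p14 ∨ p12 = p12
p8 ∧ p12 = p8
p18 ∨ p3 = p7
p17 ∨ p12 = p7
p7 ∧ p7 = p7
p8 ∧ p7 = p8
p14 ∧ p8 = p8
p8 ∨ p13 = p13
p18 ∧ p11 = p18
p12 ∧ p18 = p8
p18 ∨ p8 = p18
p13 ∨ p18 = p11
p8 ∨ p11 = p11

p11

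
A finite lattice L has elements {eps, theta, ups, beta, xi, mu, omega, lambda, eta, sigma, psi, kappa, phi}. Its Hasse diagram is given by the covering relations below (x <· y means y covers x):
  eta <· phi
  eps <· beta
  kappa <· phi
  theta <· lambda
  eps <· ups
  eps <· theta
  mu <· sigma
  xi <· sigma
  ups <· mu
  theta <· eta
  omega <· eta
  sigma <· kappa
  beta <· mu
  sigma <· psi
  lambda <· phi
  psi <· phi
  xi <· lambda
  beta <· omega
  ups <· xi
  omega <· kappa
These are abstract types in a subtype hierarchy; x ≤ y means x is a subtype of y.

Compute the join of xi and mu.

Common upper bounds of {xi, mu}: kappa, phi, psi, sigma.
The least among these is sigma.

sigma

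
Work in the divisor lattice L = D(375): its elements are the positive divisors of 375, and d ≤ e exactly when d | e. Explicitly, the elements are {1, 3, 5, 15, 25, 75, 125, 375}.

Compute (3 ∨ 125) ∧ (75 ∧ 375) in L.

75

3 ∨ 125 = 375
75 ∧ 375 = 75
375 ∧ 75 = 75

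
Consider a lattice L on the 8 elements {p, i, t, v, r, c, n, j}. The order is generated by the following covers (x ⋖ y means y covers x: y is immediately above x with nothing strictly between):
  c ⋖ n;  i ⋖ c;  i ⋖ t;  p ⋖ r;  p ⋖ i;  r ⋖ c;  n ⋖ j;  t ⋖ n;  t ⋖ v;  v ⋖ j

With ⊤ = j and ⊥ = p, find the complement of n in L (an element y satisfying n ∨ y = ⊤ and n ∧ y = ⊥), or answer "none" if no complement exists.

none

For every candidate y, either n ∨ y ≠ j or n ∧ y ≠ p; no complement exists.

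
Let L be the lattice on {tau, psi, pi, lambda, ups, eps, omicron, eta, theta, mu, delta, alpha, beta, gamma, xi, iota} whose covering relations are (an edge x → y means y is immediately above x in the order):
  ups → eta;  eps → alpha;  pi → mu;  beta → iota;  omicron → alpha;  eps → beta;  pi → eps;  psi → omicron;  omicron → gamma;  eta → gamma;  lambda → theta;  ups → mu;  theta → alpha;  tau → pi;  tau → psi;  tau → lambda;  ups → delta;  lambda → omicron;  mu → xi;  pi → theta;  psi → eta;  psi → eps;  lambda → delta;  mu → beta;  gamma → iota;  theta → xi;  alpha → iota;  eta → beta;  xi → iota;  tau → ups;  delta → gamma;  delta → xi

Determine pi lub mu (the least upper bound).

mu

Common upper bounds of {pi, mu}: beta, iota, mu, xi.
The least among these is mu.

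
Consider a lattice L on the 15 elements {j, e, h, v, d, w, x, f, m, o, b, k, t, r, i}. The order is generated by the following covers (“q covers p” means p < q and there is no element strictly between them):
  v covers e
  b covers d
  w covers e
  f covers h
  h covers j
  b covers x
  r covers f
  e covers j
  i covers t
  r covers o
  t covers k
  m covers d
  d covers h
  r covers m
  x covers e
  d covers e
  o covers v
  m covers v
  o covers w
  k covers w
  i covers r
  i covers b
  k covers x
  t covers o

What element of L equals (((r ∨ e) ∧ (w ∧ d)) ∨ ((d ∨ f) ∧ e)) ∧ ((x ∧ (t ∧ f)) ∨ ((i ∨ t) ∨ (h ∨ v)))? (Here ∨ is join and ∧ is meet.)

e

r ∨ e = r
w ∧ d = e
r ∧ e = e
d ∨ f = r
r ∧ e = e
e ∨ e = e
t ∧ f = j
x ∧ j = j
i ∨ t = i
h ∨ v = m
i ∨ m = i
j ∨ i = i
e ∧ i = e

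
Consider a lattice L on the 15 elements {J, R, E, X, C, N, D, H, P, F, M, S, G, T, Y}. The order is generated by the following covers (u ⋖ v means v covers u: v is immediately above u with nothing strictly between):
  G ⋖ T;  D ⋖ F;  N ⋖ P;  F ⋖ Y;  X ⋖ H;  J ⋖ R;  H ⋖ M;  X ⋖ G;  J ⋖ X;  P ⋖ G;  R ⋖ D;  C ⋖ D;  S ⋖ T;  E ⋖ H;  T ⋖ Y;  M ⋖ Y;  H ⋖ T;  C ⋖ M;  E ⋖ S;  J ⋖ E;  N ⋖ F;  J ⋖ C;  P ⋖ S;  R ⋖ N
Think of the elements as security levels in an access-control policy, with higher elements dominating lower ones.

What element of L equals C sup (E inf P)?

C

E ∧ P = J
C ∨ J = C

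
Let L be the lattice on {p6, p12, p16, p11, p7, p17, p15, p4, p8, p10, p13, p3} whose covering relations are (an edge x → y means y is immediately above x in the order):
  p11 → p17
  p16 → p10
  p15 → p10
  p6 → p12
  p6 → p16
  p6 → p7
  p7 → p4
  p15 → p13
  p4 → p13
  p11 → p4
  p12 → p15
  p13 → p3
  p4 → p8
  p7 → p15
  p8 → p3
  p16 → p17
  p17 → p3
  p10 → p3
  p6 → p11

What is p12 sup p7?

p15

Common upper bounds of {p12, p7}: p10, p13, p15, p3.
The least among these is p15.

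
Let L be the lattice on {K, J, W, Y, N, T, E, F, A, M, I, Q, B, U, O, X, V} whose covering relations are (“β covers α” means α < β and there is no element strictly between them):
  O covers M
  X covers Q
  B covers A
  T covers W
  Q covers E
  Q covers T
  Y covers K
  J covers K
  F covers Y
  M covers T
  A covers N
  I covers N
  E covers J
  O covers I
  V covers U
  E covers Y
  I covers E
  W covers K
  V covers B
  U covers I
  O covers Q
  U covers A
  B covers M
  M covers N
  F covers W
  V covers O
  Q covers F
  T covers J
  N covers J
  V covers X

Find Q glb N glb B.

J

Common lower bounds of {Q, N, B}: J, K.
The greatest among these is J.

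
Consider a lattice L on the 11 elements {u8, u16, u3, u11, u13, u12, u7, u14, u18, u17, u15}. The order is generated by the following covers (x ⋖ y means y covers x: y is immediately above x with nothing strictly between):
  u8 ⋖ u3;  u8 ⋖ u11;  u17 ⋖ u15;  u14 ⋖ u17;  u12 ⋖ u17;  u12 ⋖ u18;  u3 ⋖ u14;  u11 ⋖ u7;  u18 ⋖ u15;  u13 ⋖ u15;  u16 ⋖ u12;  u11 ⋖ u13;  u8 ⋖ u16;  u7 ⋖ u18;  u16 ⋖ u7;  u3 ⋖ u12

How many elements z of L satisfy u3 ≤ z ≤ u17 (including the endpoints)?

4

The interval [u3, u17] = {u12, u14, u17, u3}, which has 4 elements.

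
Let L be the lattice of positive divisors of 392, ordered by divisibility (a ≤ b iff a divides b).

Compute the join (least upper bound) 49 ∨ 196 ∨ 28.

196

In the divisibility order, the join is the least common multiple: lcm(49, 196, 28) = 196.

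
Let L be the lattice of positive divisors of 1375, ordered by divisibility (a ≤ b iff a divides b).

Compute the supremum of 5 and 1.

5

Common upper bounds of {5, 1}: 125, 1375, 25, 275, 5, 55.
The least among these is 5.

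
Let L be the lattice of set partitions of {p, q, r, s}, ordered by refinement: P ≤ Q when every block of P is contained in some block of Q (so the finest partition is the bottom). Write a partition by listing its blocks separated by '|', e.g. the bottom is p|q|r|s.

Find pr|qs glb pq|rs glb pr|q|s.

Common lower bounds of {pr|qs, pq|rs, pr|q|s}: p|q|r|s.
The greatest among these is p|q|r|s.

p|q|r|s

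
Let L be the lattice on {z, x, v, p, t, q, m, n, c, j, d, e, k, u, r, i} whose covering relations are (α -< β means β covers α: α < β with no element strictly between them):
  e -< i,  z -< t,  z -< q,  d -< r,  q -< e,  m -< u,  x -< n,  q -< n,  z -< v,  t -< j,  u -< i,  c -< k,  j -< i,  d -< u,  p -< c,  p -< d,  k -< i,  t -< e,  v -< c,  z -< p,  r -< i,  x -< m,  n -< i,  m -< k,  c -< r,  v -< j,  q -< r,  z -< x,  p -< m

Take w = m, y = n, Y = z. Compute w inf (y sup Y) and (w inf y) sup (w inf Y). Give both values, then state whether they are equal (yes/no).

x; x; yes

y sup Y = n, so w inf (y sup Y) = m inf n = x.
w inf y = x and w inf Y = z, so (w inf y) sup (w inf Y) = x sup z = x.
Equal: yes.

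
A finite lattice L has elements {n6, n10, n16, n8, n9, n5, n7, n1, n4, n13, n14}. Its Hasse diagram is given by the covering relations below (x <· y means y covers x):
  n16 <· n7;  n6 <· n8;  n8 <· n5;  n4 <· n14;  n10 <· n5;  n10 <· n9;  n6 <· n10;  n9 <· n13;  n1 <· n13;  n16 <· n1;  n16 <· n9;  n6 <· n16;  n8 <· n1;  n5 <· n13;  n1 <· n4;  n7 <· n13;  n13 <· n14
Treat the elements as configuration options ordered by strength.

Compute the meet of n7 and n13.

n7

Common lower bounds of {n7, n13}: n16, n6, n7.
The greatest among these is n7.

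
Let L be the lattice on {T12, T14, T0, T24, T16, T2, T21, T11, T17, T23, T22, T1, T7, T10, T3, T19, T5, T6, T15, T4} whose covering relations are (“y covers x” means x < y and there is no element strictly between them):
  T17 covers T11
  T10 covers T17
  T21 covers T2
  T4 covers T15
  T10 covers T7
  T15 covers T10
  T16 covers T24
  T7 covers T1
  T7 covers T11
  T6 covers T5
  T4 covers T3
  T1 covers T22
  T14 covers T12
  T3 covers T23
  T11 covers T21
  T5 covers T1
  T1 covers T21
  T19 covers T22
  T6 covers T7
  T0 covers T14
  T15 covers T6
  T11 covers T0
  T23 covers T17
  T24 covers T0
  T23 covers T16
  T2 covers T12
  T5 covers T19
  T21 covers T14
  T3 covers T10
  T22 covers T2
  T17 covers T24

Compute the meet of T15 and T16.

Common lower bounds of {T15, T16}: T0, T12, T14, T24.
The greatest among these is T24.

T24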